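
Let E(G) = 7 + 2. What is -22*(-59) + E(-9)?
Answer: 1307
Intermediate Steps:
E(G) = 9
-22*(-59) + E(-9) = -22*(-59) + 9 = 1298 + 9 = 1307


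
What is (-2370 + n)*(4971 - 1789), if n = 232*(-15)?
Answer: -18614700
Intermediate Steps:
n = -3480
(-2370 + n)*(4971 - 1789) = (-2370 - 3480)*(4971 - 1789) = -5850*3182 = -18614700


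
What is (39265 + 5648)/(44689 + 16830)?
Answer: 44913/61519 ≈ 0.73007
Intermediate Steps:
(39265 + 5648)/(44689 + 16830) = 44913/61519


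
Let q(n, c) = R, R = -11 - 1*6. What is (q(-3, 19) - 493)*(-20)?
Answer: 10200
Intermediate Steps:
R = -17 (R = -11 - 6 = -17)
q(n, c) = -17
(q(-3, 19) - 493)*(-20) = (-17 - 493)*(-20) = -510*(-20) = 10200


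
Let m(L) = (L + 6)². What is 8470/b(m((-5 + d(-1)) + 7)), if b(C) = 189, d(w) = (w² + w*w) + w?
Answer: 1210/27 ≈ 44.815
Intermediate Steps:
d(w) = w + 2*w² (d(w) = (w² + w²) + w = 2*w² + w = w + 2*w²)
m(L) = (6 + L)²
8470/b(m((-5 + d(-1)) + 7)) = 8470/189 = 8470*(1/189) = 1210/27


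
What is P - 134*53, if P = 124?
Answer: -6978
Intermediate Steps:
P - 134*53 = 124 - 134*53 = 124 - 7102 = -6978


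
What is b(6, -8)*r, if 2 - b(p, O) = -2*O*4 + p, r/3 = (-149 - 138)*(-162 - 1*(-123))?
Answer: -2283372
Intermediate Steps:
r = 33579 (r = 3*((-149 - 138)*(-162 - 1*(-123))) = 3*(-287*(-162 + 123)) = 3*(-287*(-39)) = 3*11193 = 33579)
b(p, O) = 2 - p + 8*O (b(p, O) = 2 - (-2*O*4 + p) = 2 - (-8*O + p) = 2 - (p - 8*O) = 2 + (-p + 8*O) = 2 - p + 8*O)
b(6, -8)*r = (2 - 1*6 + 8*(-8))*33579 = (2 - 6 - 64)*33579 = -68*33579 = -2283372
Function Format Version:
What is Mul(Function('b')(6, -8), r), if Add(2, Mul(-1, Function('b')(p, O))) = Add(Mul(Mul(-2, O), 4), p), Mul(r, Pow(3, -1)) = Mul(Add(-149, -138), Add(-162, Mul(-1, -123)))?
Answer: -2283372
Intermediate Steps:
r = 33579 (r = Mul(3, Mul(Add(-149, -138), Add(-162, Mul(-1, -123)))) = Mul(3, Mul(-287, Add(-162, 123))) = Mul(3, Mul(-287, -39)) = Mul(3, 11193) = 33579)
Function('b')(p, O) = Add(2, Mul(-1, p), Mul(8, O)) (Function('b')(p, O) = Add(2, Mul(-1, Add(Mul(Mul(-2, O), 4), p))) = Add(2, Mul(-1, Add(Mul(-8, O), p))) = Add(2, Mul(-1, Add(p, Mul(-8, O)))) = Add(2, Add(Mul(-1, p), Mul(8, O))) = Add(2, Mul(-1, p), Mul(8, O)))
Mul(Function('b')(6, -8), r) = Mul(Add(2, Mul(-1, 6), Mul(8, -8)), 33579) = Mul(Add(2, -6, -64), 33579) = Mul(-68, 33579) = -2283372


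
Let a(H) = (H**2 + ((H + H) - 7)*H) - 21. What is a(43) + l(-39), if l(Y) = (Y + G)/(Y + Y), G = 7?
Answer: 203791/39 ≈ 5225.4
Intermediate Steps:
l(Y) = (7 + Y)/(2*Y) (l(Y) = (Y + 7)/(Y + Y) = (7 + Y)/((2*Y)) = (7 + Y)*(1/(2*Y)) = (7 + Y)/(2*Y))
a(H) = -21 + H**2 + H*(-7 + 2*H) (a(H) = (H**2 + (2*H - 7)*H) - 21 = (H**2 + (-7 + 2*H)*H) - 21 = (H**2 + H*(-7 + 2*H)) - 21 = -21 + H**2 + H*(-7 + 2*H))
a(43) + l(-39) = (-21 - 7*43 + 3*43**2) + (1/2)*(7 - 39)/(-39) = (-21 - 301 + 3*1849) + (1/2)*(-1/39)*(-32) = (-21 - 301 + 5547) + 16/39 = 5225 + 16/39 = 203791/39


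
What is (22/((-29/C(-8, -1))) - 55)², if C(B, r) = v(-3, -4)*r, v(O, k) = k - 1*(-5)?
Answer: 2474329/841 ≈ 2942.1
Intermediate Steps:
v(O, k) = 5 + k (v(O, k) = k + 5 = 5 + k)
C(B, r) = r (C(B, r) = (5 - 4)*r = 1*r = r)
(22/((-29/C(-8, -1))) - 55)² = (22/((-29/(-1))) - 55)² = (22/((-29*(-1))) - 55)² = (22/29 - 55)² = (-1573/29)² = 2474329/841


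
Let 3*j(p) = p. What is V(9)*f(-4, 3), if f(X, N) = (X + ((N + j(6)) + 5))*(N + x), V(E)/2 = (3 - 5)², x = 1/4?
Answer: 156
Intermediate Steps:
j(p) = p/3
x = ¼ ≈ 0.25000
V(E) = 8 (V(E) = 2*(3 - 5)² = 2*(-2)² = 2*4 = 8)
f(X, N) = (¼ + N)*(7 + N + X) (f(X, N) = (X + ((N + (⅓)*6) + 5))*(N + ¼) = (X + ((N + 2) + 5))*(¼ + N) = (X + ((2 + N) + 5))*(¼ + N) = (X + (7 + N))*(¼ + N) = (7 + N + X)*(¼ + N) = (¼ + N)*(7 + N + X))
V(9)*f(-4, 3) = 8*(7/4 + 3² + (¼)*(-4) + (29/4)*3 + 3*(-4)) = 8*(7/4 + 9 - 1 + 87/4 - 12) = 8*(39/2) = 156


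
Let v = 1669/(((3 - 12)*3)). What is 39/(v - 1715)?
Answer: -1053/47974 ≈ -0.021949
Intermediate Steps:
v = -1669/27 (v = 1669/((-9*3)) = 1669/(-27) = 1669*(-1/27) = -1669/27 ≈ -61.815)
39/(v - 1715) = 39/(-1669/27 - 1715) = 39/(-47974/27) = 39*(-27/47974) = -1053/47974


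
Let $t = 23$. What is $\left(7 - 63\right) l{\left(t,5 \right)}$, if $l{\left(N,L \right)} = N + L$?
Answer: $-1568$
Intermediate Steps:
$l{\left(N,L \right)} = L + N$
$\left(7 - 63\right) l{\left(t,5 \right)} = \left(7 - 63\right) \left(5 + 23\right) = \left(-56\right) 28 = -1568$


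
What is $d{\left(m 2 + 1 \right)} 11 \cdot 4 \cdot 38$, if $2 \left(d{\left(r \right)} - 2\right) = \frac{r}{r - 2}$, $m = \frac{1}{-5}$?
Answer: $\frac{20900}{7} \approx 2985.7$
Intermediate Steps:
$m = - \frac{1}{5} \approx -0.2$
$d{\left(r \right)} = 2 + \frac{r}{2 \left(-2 + r\right)}$ ($d{\left(r \right)} = 2 + \frac{r \frac{1}{r - 2}}{2} = 2 + \frac{r \frac{1}{-2 + r}}{2} = 2 + \frac{r}{2 \left(-2 + r\right)}$)
$d{\left(m 2 + 1 \right)} 11 \cdot 4 \cdot 38 = \frac{-8 + 5 \left(\left(- \frac{1}{5}\right) 2 + 1\right)}{2 \left(-2 + \left(\left(- \frac{1}{5}\right) 2 + 1\right)\right)} 11 \cdot 4 \cdot 38 = \frac{-8 + 5 \left(- \frac{2}{5} + 1\right)}{2 \left(-2 + \left(- \frac{2}{5} + 1\right)\right)} 44 \cdot 38 = \frac{-8 + 5 \cdot \frac{3}{5}}{2 \left(-2 + \frac{3}{5}\right)} 44 \cdot 38 = \frac{-8 + 3}{2 \left(- \frac{7}{5}\right)} 44 \cdot 38 = \frac{1}{2} \left(- \frac{5}{7}\right) \left(-5\right) 44 \cdot 38 = \frac{25}{14} \cdot 44 \cdot 38 = \frac{550}{7} \cdot 38 = \frac{20900}{7}$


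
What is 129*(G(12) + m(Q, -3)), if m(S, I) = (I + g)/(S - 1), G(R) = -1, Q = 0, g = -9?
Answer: 1419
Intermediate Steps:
m(S, I) = (-9 + I)/(-1 + S) (m(S, I) = (I - 9)/(S - 1) = (-9 + I)/(-1 + S))
129*(G(12) + m(Q, -3)) = 129*(-1 + (-9 - 3)/(-1 + 0)) = 129*(-1 - 12/(-1)) = 129*(-1 - 1*(-12)) = 129*(-1 + 12) = 129*11 = 1419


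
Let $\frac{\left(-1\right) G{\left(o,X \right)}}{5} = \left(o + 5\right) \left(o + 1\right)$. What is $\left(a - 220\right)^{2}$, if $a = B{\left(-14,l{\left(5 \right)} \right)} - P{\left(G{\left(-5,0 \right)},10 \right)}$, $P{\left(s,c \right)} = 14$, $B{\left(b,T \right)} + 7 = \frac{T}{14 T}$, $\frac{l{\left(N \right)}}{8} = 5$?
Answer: $\frac{11377129}{196} \approx 58047.0$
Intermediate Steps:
$l{\left(N \right)} = 40$ ($l{\left(N \right)} = 8 \cdot 5 = 40$)
$G{\left(o,X \right)} = - 5 \left(1 + o\right) \left(5 + o\right)$ ($G{\left(o,X \right)} = - 5 \left(o + 5\right) \left(o + 1\right) = - 5 \left(5 + o\right) \left(1 + o\right) = - 5 \left(1 + o\right) \left(5 + o\right)$)
$B{\left(b,T \right)} = - \frac{97}{14}$ ($B{\left(b,T \right)} = -7 + \frac{T}{14 T} = -7 + T \frac{1}{14 T} = -7 + \frac{1}{14} = - \frac{97}{14}$)
$a = - \frac{293}{14}$ ($a = - \frac{97}{14} - 14 = - \frac{293}{14} \approx -20.929$)
$\left(a - 220\right)^{2} = \left(- \frac{293}{14} - 220\right)^{2} = \left(- \frac{3373}{14}\right)^{2} = \frac{11377129}{196}$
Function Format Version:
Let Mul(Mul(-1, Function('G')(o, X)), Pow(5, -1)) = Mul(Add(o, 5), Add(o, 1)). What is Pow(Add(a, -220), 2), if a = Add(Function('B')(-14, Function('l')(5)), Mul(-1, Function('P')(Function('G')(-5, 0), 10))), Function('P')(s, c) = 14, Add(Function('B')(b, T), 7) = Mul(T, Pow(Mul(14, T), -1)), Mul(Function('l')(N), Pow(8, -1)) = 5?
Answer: Rational(11377129, 196) ≈ 58047.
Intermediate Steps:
Function('l')(N) = 40 (Function('l')(N) = Mul(8, 5) = 40)
Function('G')(o, X) = Mul(-5, Add(1, o), Add(5, o)) (Function('G')(o, X) = Mul(-5, Mul(Add(o, 5), Add(o, 1))) = Mul(-5, Mul(Add(5, o), Add(1, o))) = Mul(-5, Mul(Add(1, o), Add(5, o))) = Mul(-5, Add(1, o), Add(5, o)))
Function('B')(b, T) = Rational(-97, 14) (Function('B')(b, T) = Add(-7, Mul(T, Pow(Mul(14, T), -1))) = Add(-7, Mul(T, Mul(Rational(1, 14), Pow(T, -1)))) = Add(-7, Rational(1, 14)) = Rational(-97, 14))
a = Rational(-293, 14) (a = Add(Rational(-97, 14), Mul(-1, 14)) = Add(Rational(-97, 14), -14) = Rational(-293, 14) ≈ -20.929)
Pow(Add(a, -220), 2) = Pow(Add(Rational(-293, 14), -220), 2) = Pow(Rational(-3373, 14), 2) = Rational(11377129, 196)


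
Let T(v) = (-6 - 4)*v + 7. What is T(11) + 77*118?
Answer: 8983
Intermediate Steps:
T(v) = 7 - 10*v (T(v) = -10*v + 7 = 7 - 10*v)
T(11) + 77*118 = (7 - 10*11) + 77*118 = (7 - 110) + 9086 = -103 + 9086 = 8983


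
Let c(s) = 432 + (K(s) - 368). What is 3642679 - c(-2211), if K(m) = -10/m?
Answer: 8053821755/2211 ≈ 3.6426e+6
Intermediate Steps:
c(s) = 64 - 10/s (c(s) = 432 + (-10/s - 368) = 432 + (-368 - 10/s) = 64 - 10/s)
3642679 - c(-2211) = 3642679 - (64 - 10/(-2211)) = 3642679 - (64 - 10*(-1/2211)) = 3642679 - (64 + 10/2211) = 3642679 - 1*141514/2211 = 3642679 - 141514/2211 = 8053821755/2211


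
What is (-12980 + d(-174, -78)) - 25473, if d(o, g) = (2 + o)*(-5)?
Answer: -37593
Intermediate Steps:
d(o, g) = -10 - 5*o
(-12980 + d(-174, -78)) - 25473 = (-12980 + (-10 - 5*(-174))) - 25473 = (-12980 + (-10 + 870)) - 25473 = (-12980 + 860) - 25473 = -12120 - 25473 = -37593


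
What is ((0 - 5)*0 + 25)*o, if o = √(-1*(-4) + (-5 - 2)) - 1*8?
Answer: -200 + 25*I*√3 ≈ -200.0 + 43.301*I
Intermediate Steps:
o = -8 + I*√3 (o = √(4 - 7) - 8 = √(-3) - 8 = I*√3 - 8 = -8 + I*√3 ≈ -8.0 + 1.732*I)
((0 - 5)*0 + 25)*o = ((0 - 5)*0 + 25)*(-8 + I*√3) = (-5*0 + 25)*(-8 + I*√3) = (0 + 25)*(-8 + I*√3) = 25*(-8 + I*√3) = -200 + 25*I*√3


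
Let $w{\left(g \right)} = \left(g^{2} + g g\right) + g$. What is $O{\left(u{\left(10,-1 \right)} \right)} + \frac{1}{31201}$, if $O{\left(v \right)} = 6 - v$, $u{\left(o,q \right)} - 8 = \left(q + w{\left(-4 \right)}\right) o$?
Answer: $- \frac{8486671}{31201} \approx -272.0$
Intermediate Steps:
$w{\left(g \right)} = g + 2 g^{2}$ ($w{\left(g \right)} = \left(g^{2} + g^{2}\right) + g = 2 g^{2} + g = g + 2 g^{2}$)
$u{\left(o,q \right)} = 8 + o \left(28 + q\right)$ ($u{\left(o,q \right)} = 8 + \left(q - 4 \left(1 + 2 \left(-4\right)\right)\right) o = 8 + \left(q - 4 \left(1 - 8\right)\right) o = 8 + \left(q - -28\right) o = 8 + \left(q + 28\right) o = 8 + \left(28 + q\right) o = 8 + o \left(28 + q\right)$)
$O{\left(u{\left(10,-1 \right)} \right)} + \frac{1}{31201} = \left(6 - \left(8 + 28 \cdot 10 + 10 \left(-1\right)\right)\right) + \frac{1}{31201} = \left(6 - \left(8 + 280 - 10\right)\right) + \frac{1}{31201} = \left(6 - 278\right) + \frac{1}{31201} = -272 + \frac{1}{31201} = - \frac{8486671}{31201}$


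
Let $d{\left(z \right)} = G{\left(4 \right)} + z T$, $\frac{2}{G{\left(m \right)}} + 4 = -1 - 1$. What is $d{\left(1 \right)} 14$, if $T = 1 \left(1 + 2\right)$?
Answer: $\frac{112}{3} \approx 37.333$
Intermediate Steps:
$G{\left(m \right)} = - \frac{1}{3}$ ($G{\left(m \right)} = \frac{2}{-4 - 2} = \frac{2}{-6} = 2 \left(- \frac{1}{6}\right) = - \frac{1}{3}$)
$T = 3$ ($T = 1 \cdot 3 = 3$)
$d{\left(z \right)} = - \frac{1}{3} + 3 z$ ($d{\left(z \right)} = - \frac{1}{3} + z 3 = - \frac{1}{3} + 3 z$)
$d{\left(1 \right)} 14 = \left(- \frac{1}{3} + 3 \cdot 1\right) 14 = \left(- \frac{1}{3} + 3\right) 14 = \frac{8}{3} \cdot 14 = \frac{112}{3}$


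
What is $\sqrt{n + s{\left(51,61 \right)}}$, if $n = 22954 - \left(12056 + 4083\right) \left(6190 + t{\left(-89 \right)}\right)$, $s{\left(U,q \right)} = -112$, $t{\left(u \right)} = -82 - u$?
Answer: $i \sqrt{99990541} \approx 9999.5 i$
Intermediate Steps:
$n = -99990429$ ($n = 22954 - \left(12056 + 4083\right) \left(6190 - -7\right) = 22954 - 16139 \left(6190 + \left(-82 + 89\right)\right) = 22954 - 16139 \left(6190 + 7\right) = 22954 - 16139 \cdot 6197 = 22954 - 100013383 = -99990429$)
$\sqrt{n + s{\left(51,61 \right)}} = \sqrt{-99990429 - 112} = \sqrt{-99990541} = i \sqrt{99990541}$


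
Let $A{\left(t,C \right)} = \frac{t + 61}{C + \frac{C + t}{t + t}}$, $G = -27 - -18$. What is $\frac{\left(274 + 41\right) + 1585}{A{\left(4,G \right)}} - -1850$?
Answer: $\frac{40785}{26} \approx 1568.7$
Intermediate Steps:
$G = -9$ ($G = -27 + 18 = -9$)
$A{\left(t,C \right)} = \frac{61 + t}{C + \frac{C + t}{2 t}}$
$\frac{\left(274 + 41\right) + 1585}{A{\left(4,G \right)}} - -1850 = \frac{\left(274 + 41\right) + 1585}{2 \cdot 4 \frac{1}{-9 + 4 + 2 \left(-9\right) 4} \left(61 + 4\right)} - -1850 = \frac{315 + 1585}{2 \cdot 4 \frac{1}{-9 + 4 - 72} \cdot 65} + 1850 = \frac{1900}{2 \cdot 4 \frac{1}{-77} \cdot 65} + 1850 = \frac{1900}{2 \cdot 4 \left(- \frac{1}{77}\right) 65} + 1850 = \frac{1900}{- \frac{520}{77}} + 1850 = 1900 \left(- \frac{77}{520}\right) + 1850 = - \frac{7315}{26} + 1850 = \frac{40785}{26}$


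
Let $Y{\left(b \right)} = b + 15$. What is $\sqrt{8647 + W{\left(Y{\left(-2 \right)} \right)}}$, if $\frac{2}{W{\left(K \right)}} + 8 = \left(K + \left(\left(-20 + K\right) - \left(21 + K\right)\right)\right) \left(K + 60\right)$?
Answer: $\frac{\sqrt{1011387594}}{342} \approx 92.989$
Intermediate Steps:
$Y{\left(b \right)} = 15 + b$
$W{\left(K \right)} = \frac{2}{-8 + \left(-41 + K\right) \left(60 + K\right)}$ ($W{\left(K \right)} = \frac{2}{-8 + \left(K + \left(\left(-20 + K\right) - \left(21 + K\right)\right)\right) \left(K + 60\right)} = \frac{2}{-8 + \left(K - 41\right) \left(60 + K\right)} = \frac{2}{-8 + \left(-41 + K\right) \left(60 + K\right)}$)
$\sqrt{8647 + W{\left(Y{\left(-2 \right)} \right)}} = \sqrt{8647 + \frac{2}{-2468 + \left(15 - 2\right)^{2} + 19 \left(15 - 2\right)}} = \sqrt{8647 + \frac{2}{-2468 + 13^{2} + 19 \cdot 13}} = \sqrt{8647 + \frac{2}{-2468 + 169 + 247}} = \sqrt{8647 + \frac{2}{-2052}} = \sqrt{8647 + 2 \left(- \frac{1}{2052}\right)} = \sqrt{8647 - \frac{1}{1026}} = \sqrt{\frac{8871821}{1026}} = \frac{\sqrt{1011387594}}{342}$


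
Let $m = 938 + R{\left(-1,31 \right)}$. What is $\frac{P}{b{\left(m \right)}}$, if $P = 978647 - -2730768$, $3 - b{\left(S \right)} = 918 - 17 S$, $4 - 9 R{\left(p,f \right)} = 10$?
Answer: $\frac{11128245}{45059} \approx 246.97$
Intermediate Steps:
$R{\left(p,f \right)} = - \frac{2}{3}$ ($R{\left(p,f \right)} = \frac{4}{9} - \frac{10}{9} = - \frac{2}{3}$)
$m = \frac{2812}{3}$ ($m = 938 - \frac{2}{3} = \frac{2812}{3} \approx 937.33$)
$b{\left(S \right)} = -915 + 17 S$ ($b{\left(S \right)} = 3 - \left(918 - 17 S\right) = 3 + \left(-918 + 17 S\right) = -915 + 17 S$)
$P = 3709415$ ($P = 978647 + 2730768 = 3709415$)
$\frac{P}{b{\left(m \right)}} = \frac{3709415}{-915 + 17 \cdot \frac{2812}{3}} = \frac{3709415}{-915 + \frac{47804}{3}} = \frac{3709415}{\frac{45059}{3}} = 3709415 \cdot \frac{3}{45059} = \frac{11128245}{45059}$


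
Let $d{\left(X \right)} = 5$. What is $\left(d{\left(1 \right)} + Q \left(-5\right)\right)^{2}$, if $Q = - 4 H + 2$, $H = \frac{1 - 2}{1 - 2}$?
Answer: $225$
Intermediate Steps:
$H = 1$ ($H = - \frac{1}{-1} = \left(-1\right) \left(-1\right) = 1$)
$Q = -2$ ($Q = \left(-4\right) 1 + 2 = -4 + 2 = -2$)
$\left(d{\left(1 \right)} + Q \left(-5\right)\right)^{2} = \left(5 - -10\right)^{2} = \left(5 + 10\right)^{2} = 15^{2} = 225$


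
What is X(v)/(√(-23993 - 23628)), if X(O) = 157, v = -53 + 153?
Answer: -157*I*√47621/47621 ≈ -0.71945*I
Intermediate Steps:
v = 100
X(v)/(√(-23993 - 23628)) = 157/(√(-23993 - 23628)) = 157/(√(-47621)) = 157/((I*√47621)) = 157*(-I*√47621/47621) = -157*I*√47621/47621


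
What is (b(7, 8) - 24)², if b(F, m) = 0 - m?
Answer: 1024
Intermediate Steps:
b(F, m) = -m
(b(7, 8) - 24)² = (-1*8 - 24)² = (-8 - 24)² = (-32)² = 1024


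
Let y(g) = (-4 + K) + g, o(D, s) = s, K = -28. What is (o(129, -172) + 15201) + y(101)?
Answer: 15098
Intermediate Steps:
y(g) = -32 + g (y(g) = (-4 - 28) + g = -32 + g)
(o(129, -172) + 15201) + y(101) = (-172 + 15201) + (-32 + 101) = 15029 + 69 = 15098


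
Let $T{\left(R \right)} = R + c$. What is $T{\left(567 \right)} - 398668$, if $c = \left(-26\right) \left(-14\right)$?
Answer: $-397737$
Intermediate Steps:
$c = 364$
$T{\left(R \right)} = 364 + R$ ($T{\left(R \right)} = R + 364 = 364 + R$)
$T{\left(567 \right)} - 398668 = \left(364 + 567\right) - 398668 = 931 - 398668 = -397737$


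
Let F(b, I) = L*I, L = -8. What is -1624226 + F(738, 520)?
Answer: -1628386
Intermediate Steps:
F(b, I) = -8*I
-1624226 + F(738, 520) = -1624226 - 8*520 = -1624226 - 4160 = -1628386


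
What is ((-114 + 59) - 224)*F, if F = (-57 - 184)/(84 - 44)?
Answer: 67239/40 ≈ 1681.0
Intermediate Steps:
F = -241/40 ≈ -6.0250
((-114 + 59) - 224)*F = ((-114 + 59) - 224)*(-241/40) = (-55 - 224)*(-241/40) = -279*(-241/40) = 67239/40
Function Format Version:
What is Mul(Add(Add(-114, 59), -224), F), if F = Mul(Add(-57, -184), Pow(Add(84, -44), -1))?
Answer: Rational(67239, 40) ≈ 1681.0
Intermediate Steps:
F = Rational(-241, 40) (F = Mul(-241, Pow(40, -1)) = Mul(-241, Rational(1, 40)) = Rational(-241, 40) ≈ -6.0250)
Mul(Add(Add(-114, 59), -224), F) = Mul(Add(Add(-114, 59), -224), Rational(-241, 40)) = Mul(Add(-55, -224), Rational(-241, 40)) = Mul(-279, Rational(-241, 40)) = Rational(67239, 40)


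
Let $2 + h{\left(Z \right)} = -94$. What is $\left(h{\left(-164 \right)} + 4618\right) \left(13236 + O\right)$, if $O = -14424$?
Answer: $-5372136$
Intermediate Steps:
$h{\left(Z \right)} = -96$ ($h{\left(Z \right)} = -2 - 94 = -96$)
$\left(h{\left(-164 \right)} + 4618\right) \left(13236 + O\right) = \left(-96 + 4618\right) \left(13236 - 14424\right) = 4522 \left(-1188\right) = -5372136$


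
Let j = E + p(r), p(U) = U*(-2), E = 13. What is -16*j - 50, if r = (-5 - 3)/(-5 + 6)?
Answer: -514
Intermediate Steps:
r = -8 (r = -8/1 = -8*1 = -8)
p(U) = -2*U
j = 29 (j = 13 - 2*(-8) = 13 + 16 = 29)
-16*j - 50 = -16*29 - 50 = -464 - 50 = -514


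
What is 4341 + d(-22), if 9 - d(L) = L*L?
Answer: 3866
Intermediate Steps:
d(L) = 9 - L**2 (d(L) = 9 - L*L = 9 - L**2)
4341 + d(-22) = 4341 + (9 - 1*(-22)**2) = 4341 + (9 - 1*484) = 4341 + (9 - 484) = 4341 - 475 = 3866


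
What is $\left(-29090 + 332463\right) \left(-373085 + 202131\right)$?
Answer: $-51862827842$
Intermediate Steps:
$\left(-29090 + 332463\right) \left(-373085 + 202131\right) = 303373 \left(-170954\right) = -51862827842$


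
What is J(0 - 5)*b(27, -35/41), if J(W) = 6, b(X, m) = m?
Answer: -210/41 ≈ -5.1219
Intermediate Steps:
J(0 - 5)*b(27, -35/41) = 6*(-35/41) = -210/41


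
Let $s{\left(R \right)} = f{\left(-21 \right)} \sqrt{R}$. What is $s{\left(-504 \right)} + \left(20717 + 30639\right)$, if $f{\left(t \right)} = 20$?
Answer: $51356 + 120 i \sqrt{14} \approx 51356.0 + 449.0 i$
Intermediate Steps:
$s{\left(R \right)} = 20 \sqrt{R}$
$s{\left(-504 \right)} + \left(20717 + 30639\right) = 20 \sqrt{-504} + \left(20717 + 30639\right) = 20 \cdot 6 i \sqrt{14} + 51356 = 120 i \sqrt{14} + 51356 = 51356 + 120 i \sqrt{14}$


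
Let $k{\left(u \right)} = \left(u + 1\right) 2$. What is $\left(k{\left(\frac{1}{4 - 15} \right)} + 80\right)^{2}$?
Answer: $\frac{810000}{121} \approx 6694.2$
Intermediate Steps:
$k{\left(u \right)} = 2 + 2 u$ ($k{\left(u \right)} = \left(1 + u\right) 2 = 2 + 2 u$)
$\left(k{\left(\frac{1}{4 - 15} \right)} + 80\right)^{2} = \left(\left(2 + \frac{2}{4 - 15}\right) + 80\right)^{2} = \left(\left(2 + \frac{2}{-11}\right) + 80\right)^{2} = \left(\left(2 + 2 \left(- \frac{1}{11}\right)\right) + 80\right)^{2} = \left(\left(2 - \frac{2}{11}\right) + 80\right)^{2} = \left(\frac{20}{11} + 80\right)^{2} = \left(\frac{900}{11}\right)^{2} = \frac{810000}{121}$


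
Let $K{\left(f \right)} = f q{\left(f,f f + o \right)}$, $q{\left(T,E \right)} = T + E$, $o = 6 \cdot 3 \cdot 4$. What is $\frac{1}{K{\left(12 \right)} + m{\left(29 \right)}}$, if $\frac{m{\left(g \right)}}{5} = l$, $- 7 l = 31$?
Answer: $\frac{7}{18997} \approx 0.00036848$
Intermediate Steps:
$o = 72$ ($o = 18 \cdot 4 = 72$)
$l = - \frac{31}{7}$ ($l = \left(- \frac{1}{7}\right) 31 = - \frac{31}{7} \approx -4.4286$)
$m{\left(g \right)} = - \frac{155}{7}$ ($m{\left(g \right)} = 5 \left(- \frac{31}{7}\right) = - \frac{155}{7}$)
$q{\left(T,E \right)} = E + T$
$K{\left(f \right)} = f \left(72 + f + f^{2}\right)$ ($K{\left(f \right)} = f \left(\left(f f + 72\right) + f\right) = f \left(\left(f^{2} + 72\right) + f\right) = f \left(\left(72 + f^{2}\right) + f\right) = f \left(72 + f + f^{2}\right)$)
$\frac{1}{K{\left(12 \right)} + m{\left(29 \right)}} = \frac{1}{12 \left(72 + 12 + 12^{2}\right) - \frac{155}{7}} = \frac{1}{12 \left(72 + 12 + 144\right) - \frac{155}{7}} = \frac{1}{12 \cdot 228 - \frac{155}{7}} = \frac{1}{2736 - \frac{155}{7}} = \frac{1}{\frac{18997}{7}} = \frac{7}{18997}$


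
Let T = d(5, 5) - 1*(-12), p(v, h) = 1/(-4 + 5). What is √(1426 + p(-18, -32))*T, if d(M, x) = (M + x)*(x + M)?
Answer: 112*√1427 ≈ 4230.9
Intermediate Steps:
p(v, h) = 1 (p(v, h) = 1/1 = 1)
d(M, x) = (M + x)² (d(M, x) = (M + x)*(M + x) = (M + x)²)
T = 112 (T = (5 + 5)² - 1*(-12) = 10² + 12 = 100 + 12 = 112)
√(1426 + p(-18, -32))*T = √(1426 + 1)*112 = √1427*112 = 112*√1427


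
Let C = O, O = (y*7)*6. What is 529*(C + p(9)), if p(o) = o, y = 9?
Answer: 204723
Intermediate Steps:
O = 378 (O = (9*7)*6 = 63*6 = 378)
C = 378
529*(C + p(9)) = 529*(378 + 9) = 529*387 = 204723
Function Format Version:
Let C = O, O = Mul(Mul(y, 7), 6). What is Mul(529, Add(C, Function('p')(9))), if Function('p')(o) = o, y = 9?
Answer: 204723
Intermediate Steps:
O = 378 (O = Mul(Mul(9, 7), 6) = Mul(63, 6) = 378)
C = 378
Mul(529, Add(C, Function('p')(9))) = Mul(529, Add(378, 9)) = Mul(529, 387) = 204723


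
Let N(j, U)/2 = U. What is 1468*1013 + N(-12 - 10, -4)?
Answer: 1487076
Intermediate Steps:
N(j, U) = 2*U
1468*1013 + N(-12 - 10, -4) = 1468*1013 + 2*(-4) = 1487084 - 8 = 1487076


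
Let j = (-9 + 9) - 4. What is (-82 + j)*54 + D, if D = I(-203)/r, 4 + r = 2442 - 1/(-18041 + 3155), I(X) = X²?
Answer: -167926931262/36292069 ≈ -4627.1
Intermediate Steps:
j = -4 (j = 0 - 4 = -4)
r = 36292069/14886 (r = -4 + (2442 - 1/(-18041 + 3155)) = -4 + (2442 - 1/(-14886)) = -4 + (2442 - 1*(-1/14886)) = -4 + (2442 + 1/14886) = -4 + 36351613/14886 = 36292069/14886 ≈ 2438.0)
D = 613437174/36292069 (D = (-203)²/(36292069/14886) = 41209*(14886/36292069) = 613437174/36292069 ≈ 16.903)
(-82 + j)*54 + D = (-82 - 4)*54 + 613437174/36292069 = -86*54 + 613437174/36292069 = -4644 + 613437174/36292069 = -167926931262/36292069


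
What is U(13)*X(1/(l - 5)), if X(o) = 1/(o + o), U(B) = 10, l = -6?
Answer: -55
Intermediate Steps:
X(o) = 1/(2*o)
U(13)*X(1/(l - 5)) = 10*(1/(2*(1/(-6 - 5)))) = 10*(1/(2*(1/(-11)))) = 10*(1/(2*(-1/11))) = 10*((1/2)*(-11)) = 10*(-11/2) = -55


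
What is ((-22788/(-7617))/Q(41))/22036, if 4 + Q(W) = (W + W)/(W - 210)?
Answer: -320931/10602412058 ≈ -3.0270e-5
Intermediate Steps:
Q(W) = -4 + 2*W/(-210 + W) (Q(W) = -4 + (W + W)/(W - 210) = -4 + (2*W)/(-210 + W) = -4 + 2*W/(-210 + W))
((-22788/(-7617))/Q(41))/22036 = ((-22788/(-7617))/((2*(420 - 1*41)/(-210 + 41))))/22036 = ((-22788*(-1/7617))/((2*(420 - 41)/(-169))))*(1/22036) = (7596/(2539*((2*(-1/169)*379))))*(1/22036) = (7596/(2539*(-758/169)))*(1/22036) = ((7596/2539)*(-169/758))*(1/22036) = -641862/962281*1/22036 = -320931/10602412058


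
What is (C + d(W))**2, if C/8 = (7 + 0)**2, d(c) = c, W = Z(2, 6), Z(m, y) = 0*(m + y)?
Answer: 153664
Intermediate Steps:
Z(m, y) = 0
W = 0
C = 392 (C = 8*(7 + 0)**2 = 8*7**2 = 8*49 = 392)
(C + d(W))**2 = (392 + 0)**2 = 392**2 = 153664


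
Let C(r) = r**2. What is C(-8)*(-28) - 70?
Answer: -1862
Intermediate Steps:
C(-8)*(-28) - 70 = (-8)**2*(-28) - 70 = 64*(-28) - 70 = -1792 - 70 = -1862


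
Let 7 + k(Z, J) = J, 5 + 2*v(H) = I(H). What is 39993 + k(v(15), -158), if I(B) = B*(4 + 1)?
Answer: 39828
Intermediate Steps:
I(B) = 5*B (I(B) = B*5 = 5*B)
v(H) = -5/2 + 5*H/2 (v(H) = -5/2 + (5*H)/2 = -5/2 + 5*H/2)
k(Z, J) = -7 + J
39993 + k(v(15), -158) = 39993 + (-7 - 158) = 39993 - 165 = 39828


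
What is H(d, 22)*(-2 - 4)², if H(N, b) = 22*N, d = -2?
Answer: -1584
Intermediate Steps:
H(d, 22)*(-2 - 4)² = (22*(-2))*(-2 - 4)² = -44*(-6)² = -44*36 = -1584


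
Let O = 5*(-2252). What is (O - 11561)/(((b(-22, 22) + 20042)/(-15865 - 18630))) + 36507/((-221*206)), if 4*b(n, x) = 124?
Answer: 11945935879253/304614466 ≈ 39217.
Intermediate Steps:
b(n, x) = 31 (b(n, x) = (1/4)*124 = 31)
O = -11260
(O - 11561)/(((b(-22, 22) + 20042)/(-15865 - 18630))) + 36507/((-221*206)) = (-11260 - 11561)/(((31 + 20042)/(-15865 - 18630))) + 36507/((-221*206)) = -22821/(20073/(-34495)) + 36507/(-45526) = -22821/(20073*(-1/34495)) + 36507*(-1/45526) = -22821/(-20073/34495) - 36507/45526 = -22821*(-34495/20073) - 36507/45526 = 262403465/6691 - 36507/45526 = 11945935879253/304614466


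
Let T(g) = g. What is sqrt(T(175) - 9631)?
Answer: 4*I*sqrt(591) ≈ 97.242*I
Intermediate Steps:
sqrt(T(175) - 9631) = sqrt(175 - 9631) = sqrt(-9456) = 4*I*sqrt(591)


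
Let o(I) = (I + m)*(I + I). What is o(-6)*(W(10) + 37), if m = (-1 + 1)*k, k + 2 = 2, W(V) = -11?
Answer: 1872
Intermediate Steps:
k = 0 (k = -2 + 2 = 0)
m = 0 (m = (-1 + 1)*0 = 0*0 = 0)
o(I) = 2*I² (o(I) = (I + 0)*(I + I) = I*(2*I) = 2*I²)
o(-6)*(W(10) + 37) = (2*(-6)²)*(-11 + 37) = (2*36)*26 = 72*26 = 1872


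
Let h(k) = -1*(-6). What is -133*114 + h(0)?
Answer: -15156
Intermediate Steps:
h(k) = 6
-133*114 + h(0) = -133*114 + 6 = -15162 + 6 = -15156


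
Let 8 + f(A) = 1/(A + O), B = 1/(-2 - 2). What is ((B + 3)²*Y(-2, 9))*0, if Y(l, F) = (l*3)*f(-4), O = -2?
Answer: 0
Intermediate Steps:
B = -¼ (B = 1/(-4) = -¼ ≈ -0.25000)
f(A) = -8 + 1/(-2 + A) (f(A) = -8 + 1/(A - 2) = -8 + 1/(-2 + A))
Y(l, F) = -49*l/2 (Y(l, F) = (l*3)*((17 - 8*(-4))/(-2 - 4)) = (3*l)*((17 + 32)/(-6)) = (3*l)*(-⅙*49) = (3*l)*(-49/6) = -49*l/2)
((B + 3)²*Y(-2, 9))*0 = ((-¼ + 3)²*(-49/2*(-2)))*0 = ((11/4)²*49)*0 = ((121/16)*49)*0 = (5929/16)*0 = 0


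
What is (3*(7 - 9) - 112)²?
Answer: 13924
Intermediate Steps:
(3*(7 - 9) - 112)² = (3*(-2) - 112)² = (-6 - 112)² = (-118)² = 13924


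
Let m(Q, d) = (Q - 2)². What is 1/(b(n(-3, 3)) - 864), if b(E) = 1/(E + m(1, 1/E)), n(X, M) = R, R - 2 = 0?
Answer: -3/2591 ≈ -0.0011579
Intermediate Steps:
m(Q, d) = (-2 + Q)²
R = 2 (R = 2 + 0 = 2)
n(X, M) = 2
b(E) = 1/(1 + E) (b(E) = 1/(E + (-2 + 1)²) = 1/(E + (-1)²) = 1/(E + 1) = 1/(1 + E))
1/(b(n(-3, 3)) - 864) = 1/(1/(1 + 2) - 864) = 1/(1/3 - 864) = 1/(⅓ - 864) = 1/(-2591/3) = -3/2591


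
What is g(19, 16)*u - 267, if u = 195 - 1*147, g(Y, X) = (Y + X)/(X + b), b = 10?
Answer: -2631/13 ≈ -202.38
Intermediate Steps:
g(Y, X) = (X + Y)/(10 + X) (g(Y, X) = (Y + X)/(X + 10) = (X + Y)/(10 + X))
u = 48 (u = 195 - 147 = 48)
g(19, 16)*u - 267 = ((16 + 19)/(10 + 16))*48 - 267 = (35/26)*48 - 267 = 840/13 - 267 = -2631/13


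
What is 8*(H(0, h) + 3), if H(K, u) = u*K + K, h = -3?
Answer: 24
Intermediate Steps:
H(K, u) = K + K*u (H(K, u) = K*u + K = K + K*u)
8*(H(0, h) + 3) = 8*(0*(1 - 3) + 3) = 8*(0*(-2) + 3) = 8*(0 + 3) = 8*3 = 24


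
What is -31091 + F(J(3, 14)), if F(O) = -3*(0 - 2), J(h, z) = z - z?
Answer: -31085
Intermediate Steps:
J(h, z) = 0
F(O) = 6 (F(O) = -3*(-2) = 6)
-31091 + F(J(3, 14)) = -31091 + 6 = -31085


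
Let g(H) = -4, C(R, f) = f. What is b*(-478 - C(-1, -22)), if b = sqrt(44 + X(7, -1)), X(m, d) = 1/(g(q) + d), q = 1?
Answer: -456*sqrt(1095)/5 ≈ -3017.9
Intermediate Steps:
X(m, d) = 1/(-4 + d)
b = sqrt(1095)/5 (b = sqrt(44 + 1/(-4 - 1)) = sqrt(44 + 1/(-5)) = sqrt(44 - 1/5) = sqrt(219/5) = sqrt(1095)/5 ≈ 6.6182)
b*(-478 - C(-1, -22)) = (sqrt(1095)/5)*(-478 - 1*(-22)) = (sqrt(1095)/5)*(-478 + 22) = (sqrt(1095)/5)*(-456) = -456*sqrt(1095)/5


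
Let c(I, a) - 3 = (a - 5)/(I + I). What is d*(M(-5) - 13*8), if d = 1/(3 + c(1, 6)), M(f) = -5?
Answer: -218/13 ≈ -16.769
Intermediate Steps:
c(I, a) = 3 + (-5 + a)/(2*I) (c(I, a) = 3 + (a - 5)/(I + I) = 3 + (-5 + a)/((2*I)) = 3 + (-5 + a)*(1/(2*I)) = 3 + (-5 + a)/(2*I))
d = 2/13 (d = 1/(3 + (1/2)*(-5 + 6 + 6*1)/1) = 1/(3 + (1/2)*1*(-5 + 6 + 6)) = 1/(3 + (1/2)*1*7) = 1/(3 + 7/2) = 1/(13/2) = 2/13 ≈ 0.15385)
d*(M(-5) - 13*8) = 2*(-5 - 13*8)/13 = 2*(-5 - 104)/13 = (2/13)*(-109) = -218/13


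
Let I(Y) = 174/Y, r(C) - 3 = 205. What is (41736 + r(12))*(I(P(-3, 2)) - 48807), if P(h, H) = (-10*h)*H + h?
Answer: -38893622600/19 ≈ -2.0470e+9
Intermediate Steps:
r(C) = 208 (r(C) = 3 + 205 = 208)
P(h, H) = h - 10*H*h (P(h, H) = -10*H*h + h = h - 10*H*h)
(41736 + r(12))*(I(P(-3, 2)) - 48807) = (41736 + 208)*(174/((-3*(1 - 10*2))) - 48807) = 41944*(174/((-3*(1 - 20))) - 48807) = 41944*(174/((-3*(-19))) - 48807) = 41944*(174/57 - 48807) = 41944*(174*(1/57) - 48807) = 41944*(58/19 - 48807) = 41944*(-927275/19) = -38893622600/19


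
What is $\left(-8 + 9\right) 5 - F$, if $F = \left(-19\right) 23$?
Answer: $442$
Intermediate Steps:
$F = -437$
$\left(-8 + 9\right) 5 - F = \left(-8 + 9\right) 5 - -437 = 1 \cdot 5 + 437 = 5 + 437 = 442$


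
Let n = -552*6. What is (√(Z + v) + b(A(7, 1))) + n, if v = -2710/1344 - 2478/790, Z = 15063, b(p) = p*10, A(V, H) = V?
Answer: -3242 + √66309481575330/66360 ≈ -3119.3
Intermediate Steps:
b(p) = 10*p
v = -1367833/265440 (v = -2710*1/1344 - 2478*1/790 = -1355/672 - 1239/395 = -1367833/265440 ≈ -5.1531)
n = -3312
(√(Z + v) + b(A(7, 1))) + n = (√(15063 - 1367833/265440) + 10*7) - 3312 = (√(3996954887/265440) + 70) - 3312 = (√66309481575330/66360 + 70) - 3312 = (70 + √66309481575330/66360) - 3312 = -3242 + √66309481575330/66360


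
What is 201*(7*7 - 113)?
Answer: -12864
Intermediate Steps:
201*(7*7 - 113) = 201*(49 - 113) = 201*(-64) = -12864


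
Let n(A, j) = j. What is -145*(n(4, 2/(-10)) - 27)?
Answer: 3944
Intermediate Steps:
-145*(n(4, 2/(-10)) - 27) = -145*(2/(-10) - 27) = -145*(2*(-1/10) - 27) = -145*(-1/5 - 27) = -145*(-136/5) = 3944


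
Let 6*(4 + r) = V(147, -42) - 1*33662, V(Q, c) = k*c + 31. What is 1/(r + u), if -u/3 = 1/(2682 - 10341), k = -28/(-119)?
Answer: -28934/162343273 ≈ -0.00017823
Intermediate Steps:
k = 4/17 (k = -28*(-1/119) = 4/17 ≈ 0.23529)
V(Q, c) = 31 + 4*c/17 (V(Q, c) = 4*c/17 + 31 = 31 + 4*c/17)
r = -572303/102 (r = -4 + ((31 + (4/17)*(-42)) - 1*33662)/6 = -4 + ((31 - 168/17) - 33662)/6 = -4 + (359/17 - 33662)/6 = -4 + (⅙)*(-571895/17) = -4 - 571895/102 = -572303/102 ≈ -5610.8)
u = 1/2553 (u = -3/(2682 - 10341) = -3/(-7659) = -3*(-1/7659) = 1/2553 ≈ 0.00039170)
1/(r + u) = 1/(-572303/102 + 1/2553) = 1/(-162343273/28934) = -28934/162343273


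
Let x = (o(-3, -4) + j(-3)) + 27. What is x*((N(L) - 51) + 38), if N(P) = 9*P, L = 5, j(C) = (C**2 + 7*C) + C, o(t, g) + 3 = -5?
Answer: 128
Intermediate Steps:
o(t, g) = -8 (o(t, g) = -3 - 5 = -8)
j(C) = C**2 + 8*C
x = 4 (x = (-8 - 3*(8 - 3)) + 27 = (-8 - 3*5) + 27 = (-8 - 15) + 27 = -23 + 27 = 4)
x*((N(L) - 51) + 38) = 4*((9*5 - 51) + 38) = 4*((45 - 51) + 38) = 4*(-6 + 38) = 4*32 = 128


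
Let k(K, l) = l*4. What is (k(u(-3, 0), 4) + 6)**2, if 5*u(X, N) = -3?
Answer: 484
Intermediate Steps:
u(X, N) = -3/5 (u(X, N) = (1/5)*(-3) = -3/5)
k(K, l) = 4*l
(k(u(-3, 0), 4) + 6)**2 = (4*4 + 6)**2 = (16 + 6)**2 = 22**2 = 484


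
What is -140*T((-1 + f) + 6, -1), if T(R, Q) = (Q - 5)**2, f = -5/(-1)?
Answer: -5040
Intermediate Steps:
f = 5 (f = -5*(-1) = 5)
T(R, Q) = (-5 + Q)**2
-140*T((-1 + f) + 6, -1) = -140*(-5 - 1)**2 = -140*(-6)**2 = -140*36 = -5040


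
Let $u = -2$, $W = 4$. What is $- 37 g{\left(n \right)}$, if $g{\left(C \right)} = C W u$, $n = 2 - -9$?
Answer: $3256$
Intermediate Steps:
$n = 11$ ($n = 2 + 9 = 11$)
$g{\left(C \right)} = - 8 C$ ($g{\left(C \right)} = C 4 \left(-2\right) = 4 C \left(-2\right) = - 8 C$)
$- 37 g{\left(n \right)} = - 37 \left(\left(-8\right) 11\right) = \left(-37\right) \left(-88\right) = 3256$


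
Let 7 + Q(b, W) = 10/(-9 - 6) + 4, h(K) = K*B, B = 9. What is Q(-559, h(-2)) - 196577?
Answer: -589742/3 ≈ -1.9658e+5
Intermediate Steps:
h(K) = 9*K (h(K) = K*9 = 9*K)
Q(b, W) = -11/3 (Q(b, W) = -7 + (10/(-9 - 6) + 4) = -7 + (10/(-15) + 4) = -7 + (10*(-1/15) + 4) = -7 + (-⅔ + 4) = -7 + 10/3 = -11/3)
Q(-559, h(-2)) - 196577 = -11/3 - 196577 = -589742/3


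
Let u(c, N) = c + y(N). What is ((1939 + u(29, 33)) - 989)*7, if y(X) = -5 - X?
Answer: 6587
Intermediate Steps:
u(c, N) = -5 + c - N (u(c, N) = c + (-5 - N) = -5 + c - N)
((1939 + u(29, 33)) - 989)*7 = ((1939 + (-5 + 29 - 1*33)) - 989)*7 = ((1939 + (-5 + 29 - 33)) - 989)*7 = ((1939 - 9) - 989)*7 = (1930 - 989)*7 = 941*7 = 6587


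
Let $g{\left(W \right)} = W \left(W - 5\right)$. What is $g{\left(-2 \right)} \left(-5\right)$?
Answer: $-70$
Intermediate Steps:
$g{\left(W \right)} = W \left(-5 + W\right)$
$g{\left(-2 \right)} \left(-5\right) = - 2 \left(-5 - 2\right) \left(-5\right) = \left(-2\right) \left(-7\right) \left(-5\right) = 14 \left(-5\right) = -70$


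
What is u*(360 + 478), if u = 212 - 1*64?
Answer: 124024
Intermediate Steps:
u = 148 (u = 212 - 64 = 148)
u*(360 + 478) = 148*(360 + 478) = 148*838 = 124024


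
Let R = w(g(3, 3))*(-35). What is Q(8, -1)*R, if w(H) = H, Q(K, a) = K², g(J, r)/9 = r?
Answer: -60480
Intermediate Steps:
g(J, r) = 9*r
R = -945 (R = (9*3)*(-35) = 27*(-35) = -945)
Q(8, -1)*R = 8²*(-945) = 64*(-945) = -60480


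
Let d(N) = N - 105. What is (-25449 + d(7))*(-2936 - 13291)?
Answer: 414551169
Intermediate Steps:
d(N) = -105 + N
(-25449 + d(7))*(-2936 - 13291) = (-25449 + (-105 + 7))*(-2936 - 13291) = (-25449 - 98)*(-16227) = -25547*(-16227) = 414551169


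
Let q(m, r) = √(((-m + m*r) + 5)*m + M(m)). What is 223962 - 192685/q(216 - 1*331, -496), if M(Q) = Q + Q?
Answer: 223962 + 38537*I*√6573630/1314726 ≈ 2.2396e+5 + 75.153*I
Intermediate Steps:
M(Q) = 2*Q
q(m, r) = √(2*m + m*(5 - m + m*r)) (q(m, r) = √(((-m + m*r) + 5)*m + 2*m) = √((5 - m + m*r)*m + 2*m) = √(m*(5 - m + m*r) + 2*m) = √(2*m + m*(5 - m + m*r)))
223962 - 192685/q(216 - 1*331, -496) = 223962 - 192685/(√((216 - 1*331)*(7 - (216 - 1*331) + (216 - 1*331)*(-496)))) = 223962 - 192685/(√((216 - 331)*(7 - (216 - 331) + (216 - 331)*(-496)))) = 223962 - 192685/(√(-115*(7 - 1*(-115) - 115*(-496)))) = 223962 - 192685/(√(-115*(7 + 115 + 57040))) = 223962 - 192685/(√(-115*57162)) = 223962 - 192685/(√(-6573630)) = 223962 - 192685/(I*√6573630) = 223962 - 192685*(-I*√6573630/6573630) = 223962 - (-38537)*I*√6573630/1314726 = 223962 + 38537*I*√6573630/1314726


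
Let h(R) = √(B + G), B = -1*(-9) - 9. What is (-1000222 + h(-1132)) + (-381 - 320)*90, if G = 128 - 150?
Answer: -1063312 + I*√22 ≈ -1.0633e+6 + 4.6904*I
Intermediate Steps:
G = -22
B = 0 (B = 9 - 9 = 0)
h(R) = I*√22 (h(R) = √(0 - 22) = √(-22) = I*√22)
(-1000222 + h(-1132)) + (-381 - 320)*90 = (-1000222 + I*√22) + (-381 - 320)*90 = (-1000222 + I*√22) - 701*90 = (-1000222 + I*√22) - 63090 = -1063312 + I*√22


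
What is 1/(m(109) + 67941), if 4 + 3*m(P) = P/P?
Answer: 1/67940 ≈ 1.4719e-5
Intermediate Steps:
m(P) = -1 (m(P) = -4/3 + (P/P)/3 = -4/3 + (⅓)*1 = -4/3 + ⅓ = -1)
1/(m(109) + 67941) = 1/(-1 + 67941) = 1/67940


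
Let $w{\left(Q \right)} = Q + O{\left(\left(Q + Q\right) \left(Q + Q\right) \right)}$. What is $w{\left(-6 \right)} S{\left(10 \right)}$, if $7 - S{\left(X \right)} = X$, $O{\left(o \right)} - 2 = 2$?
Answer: $6$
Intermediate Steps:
$O{\left(o \right)} = 4$ ($O{\left(o \right)} = 2 + 2 = 4$)
$S{\left(X \right)} = 7 - X$
$w{\left(Q \right)} = 4 + Q$ ($w{\left(Q \right)} = Q + 4 = 4 + Q$)
$w{\left(-6 \right)} S{\left(10 \right)} = \left(4 - 6\right) \left(7 - 10\right) = - 2 \left(7 - 10\right) = \left(-2\right) \left(-3\right) = 6$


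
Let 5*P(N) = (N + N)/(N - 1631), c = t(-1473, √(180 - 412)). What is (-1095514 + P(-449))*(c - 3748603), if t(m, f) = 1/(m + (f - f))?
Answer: 1572763570020290461/382980 ≈ 4.1066e+12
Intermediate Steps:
t(m, f) = 1/m (t(m, f) = 1/(m + 0) = 1/m)
c = -1/1473 (c = 1/(-1473) = -1/1473 ≈ -0.00067889)
P(N) = 2*N/(5*(-1631 + N)) (P(N) = ((N + N)/(N - 1631))/5 = ((2*N)/(-1631 + N))/5 = (2*N/(-1631 + N))/5 = 2*N/(5*(-1631 + N)))
(-1095514 + P(-449))*(c - 3748603) = (-1095514 + (⅖)*(-449)/(-1631 - 449))*(-1/1473 - 3748603) = (-1095514 + (⅖)*(-449)/(-2080))*(-5521692220/1473) = (-1095514 + (⅖)*(-449)*(-1/2080))*(-5521692220/1473) = (-1095514 + 449/5200)*(-5521692220/1473) = -5696672351/5200*(-5521692220/1473) = 1572763570020290461/382980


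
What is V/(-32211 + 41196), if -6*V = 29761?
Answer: -29761/53910 ≈ -0.55205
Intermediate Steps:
V = -29761/6 (V = -⅙*29761 = -29761/6 ≈ -4960.2)
V/(-32211 + 41196) = -29761/(6*(-32211 + 41196)) = -29761/6/8985 = -29761/6*1/8985 = -29761/53910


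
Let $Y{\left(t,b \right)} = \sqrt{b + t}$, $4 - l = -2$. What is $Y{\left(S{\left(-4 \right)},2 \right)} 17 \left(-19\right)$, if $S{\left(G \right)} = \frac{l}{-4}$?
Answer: $- \frac{323 \sqrt{2}}{2} \approx -228.4$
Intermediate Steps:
$l = 6$ ($l = 4 - -2 = 4 + 2 = 6$)
$S{\left(G \right)} = - \frac{3}{2}$ ($S{\left(G \right)} = \frac{6}{-4} = 6 \left(- \frac{1}{4}\right) = - \frac{3}{2}$)
$Y{\left(S{\left(-4 \right)},2 \right)} 17 \left(-19\right) = \sqrt{2 - \frac{3}{2}} \cdot 17 \left(-19\right) = \sqrt{\frac{1}{2}} \cdot 17 \left(-19\right) = \frac{\sqrt{2}}{2} \cdot 17 \left(-19\right) = \frac{17 \sqrt{2}}{2} \left(-19\right) = - \frac{323 \sqrt{2}}{2}$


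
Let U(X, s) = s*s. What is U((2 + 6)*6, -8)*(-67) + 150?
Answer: -4138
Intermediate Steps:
U(X, s) = s²
U((2 + 6)*6, -8)*(-67) + 150 = (-8)²*(-67) + 150 = 64*(-67) + 150 = -4288 + 150 = -4138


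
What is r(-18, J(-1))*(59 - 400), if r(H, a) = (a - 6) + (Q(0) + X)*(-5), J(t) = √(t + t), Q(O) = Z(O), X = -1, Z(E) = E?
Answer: 341 - 341*I*√2 ≈ 341.0 - 482.25*I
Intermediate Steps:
Q(O) = O
J(t) = √2*√t (J(t) = √(2*t) = √2*√t)
r(H, a) = -1 + a (r(H, a) = (a - 6) + (0 - 1)*(-5) = (-6 + a) - 1*(-5) = (-6 + a) + 5 = -1 + a)
r(-18, J(-1))*(59 - 400) = (-1 + √2*√(-1))*(59 - 400) = (-1 + √2*I)*(-341) = (-1 + I*√2)*(-341) = 341 - 341*I*√2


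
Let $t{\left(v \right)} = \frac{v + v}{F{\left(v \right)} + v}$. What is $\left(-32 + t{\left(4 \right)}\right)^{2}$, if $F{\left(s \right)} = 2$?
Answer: $\frac{8464}{9} \approx 940.44$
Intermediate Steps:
$t{\left(v \right)} = \frac{2 v}{2 + v}$ ($t{\left(v \right)} = \frac{v + v}{2 + v} = \frac{2 v}{2 + v}$)
$\left(-32 + t{\left(4 \right)}\right)^{2} = \left(-32 + 2 \cdot 4 \frac{1}{2 + 4}\right)^{2} = \left(-32 + 2 \cdot 4 \cdot \frac{1}{6}\right)^{2} = \left(-32 + \frac{4}{3}\right)^{2} = \left(- \frac{92}{3}\right)^{2} = \frac{8464}{9}$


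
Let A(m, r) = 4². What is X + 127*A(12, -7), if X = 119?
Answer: 2151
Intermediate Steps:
A(m, r) = 16
X + 127*A(12, -7) = 119 + 127*16 = 119 + 2032 = 2151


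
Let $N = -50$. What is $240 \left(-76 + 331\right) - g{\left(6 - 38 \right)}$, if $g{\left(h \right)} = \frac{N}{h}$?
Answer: $\frac{979175}{16} \approx 61198.0$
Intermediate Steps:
$g{\left(h \right)} = - \frac{50}{h}$
$240 \left(-76 + 331\right) - g{\left(6 - 38 \right)} = 240 \left(-76 + 331\right) - - \frac{50}{6 - 38} = 240 \cdot 255 - - \frac{50}{6 - 38} = 61200 - - \frac{50}{-32} = 61200 - \left(-50\right) \left(- \frac{1}{32}\right) = 61200 - \frac{25}{16} = \frac{979175}{16}$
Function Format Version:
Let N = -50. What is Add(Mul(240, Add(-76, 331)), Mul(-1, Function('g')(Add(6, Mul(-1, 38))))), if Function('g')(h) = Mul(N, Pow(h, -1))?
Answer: Rational(979175, 16) ≈ 61198.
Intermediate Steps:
Function('g')(h) = Mul(-50, Pow(h, -1))
Add(Mul(240, Add(-76, 331)), Mul(-1, Function('g')(Add(6, Mul(-1, 38))))) = Add(Mul(240, Add(-76, 331)), Mul(-1, Mul(-50, Pow(Add(6, Mul(-1, 38)), -1)))) = Add(Mul(240, 255), Mul(-1, Mul(-50, Pow(Add(6, -38), -1)))) = Add(61200, Mul(-1, Mul(-50, Pow(-32, -1)))) = Add(61200, Mul(-1, Mul(-50, Rational(-1, 32)))) = Add(61200, Mul(-1, Rational(25, 16))) = Add(61200, Rational(-25, 16)) = Rational(979175, 16)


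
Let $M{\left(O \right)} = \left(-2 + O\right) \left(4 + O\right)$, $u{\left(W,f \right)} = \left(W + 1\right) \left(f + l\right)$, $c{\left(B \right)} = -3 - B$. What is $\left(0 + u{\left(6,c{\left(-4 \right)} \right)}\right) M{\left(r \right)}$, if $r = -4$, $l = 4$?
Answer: $0$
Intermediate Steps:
$u{\left(W,f \right)} = \left(1 + W\right) \left(4 + f\right)$ ($u{\left(W,f \right)} = \left(W + 1\right) \left(f + 4\right) = \left(1 + W\right) \left(4 + f\right)$)
$\left(0 + u{\left(6,c{\left(-4 \right)} \right)}\right) M{\left(r \right)} = \left(0 + \left(4 - -1 + 4 \cdot 6 + 6 \left(-3 - -4\right)\right)\right) \left(-8 + \left(-4\right)^{2} + 2 \left(-4\right)\right) = \left(0 + \left(4 + \left(-3 + 4\right) + 24 + 6 \left(-3 + 4\right)\right)\right) \left(-8 + 16 - 8\right) = \left(0 + \left(4 + 1 + 24 + 6 \cdot 1\right)\right) 0 = \left(0 + \left(4 + 1 + 24 + 6\right)\right) 0 = \left(0 + 35\right) 0 = 35 \cdot 0 = 0$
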